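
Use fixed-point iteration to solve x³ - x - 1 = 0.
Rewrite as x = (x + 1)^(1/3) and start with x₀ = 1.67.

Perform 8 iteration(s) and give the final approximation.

Equation: x³ - x - 1 = 0
Fixed-point form: x = (x + 1)^(1/3)
x₀ = 1.67

x_1 = g(1.670000) = 1.387300
x_2 = g(1.387300) = 1.336500
x_3 = g(1.336500) = 1.326952
x_4 = g(1.326952) = 1.325142
x_5 = g(1.325142) = 1.324799
x_6 = g(1.324799) = 1.324733
x_7 = g(1.324733) = 1.324721
x_8 = g(1.324721) = 1.324719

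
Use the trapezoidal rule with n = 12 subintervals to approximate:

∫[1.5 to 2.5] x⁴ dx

f(x) = x⁴
a = 1.5, b = 2.5, n = 12
h = (b - a)/n = 0.083333

Trapezoidal rule: (h/2)[f(x₀) + 2f(x₁) + 2f(x₂) + ... + f(xₙ)]

x_0 = 1.5000, f(x_0) = 5.062500, coefficient = 1
x_1 = 1.5833, f(x_1) = 6.284770, coefficient = 2
x_2 = 1.6667, f(x_2) = 7.716049, coefficient = 2
x_3 = 1.7500, f(x_3) = 9.378906, coefficient = 2
x_4 = 1.8333, f(x_4) = 11.297068, coefficient = 2
x_5 = 1.9167, f(x_5) = 13.495419, coefficient = 2
x_6 = 2.0000, f(x_6) = 16.000000, coefficient = 2
x_7 = 2.0833, f(x_7) = 18.838011, coefficient = 2
x_8 = 2.1667, f(x_8) = 22.037809, coefficient = 2
x_9 = 2.2500, f(x_9) = 25.628906, coefficient = 2
x_10 = 2.3333, f(x_10) = 29.641975, coefficient = 2
x_11 = 2.4167, f(x_11) = 34.108845, coefficient = 2
x_12 = 2.5000, f(x_12) = 39.062500, coefficient = 1

I ≈ (0.083333/2) × 432.980517 = 18.040855
Exact value: 18.012500
Error: 0.028355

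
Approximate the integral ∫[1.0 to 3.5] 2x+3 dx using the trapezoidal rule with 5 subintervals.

f(x) = 2x+3
a = 1.0, b = 3.5, n = 5
h = (b - a)/n = 0.500000

Trapezoidal rule: (h/2)[f(x₀) + 2f(x₁) + 2f(x₂) + ... + f(xₙ)]

x_0 = 1.0000, f(x_0) = 5.000000, coefficient = 1
x_1 = 1.5000, f(x_1) = 6.000000, coefficient = 2
x_2 = 2.0000, f(x_2) = 7.000000, coefficient = 2
x_3 = 2.5000, f(x_3) = 8.000000, coefficient = 2
x_4 = 3.0000, f(x_4) = 9.000000, coefficient = 2
x_5 = 3.5000, f(x_5) = 10.000000, coefficient = 1

I ≈ (0.500000/2) × 75.000000 = 18.750000
Exact value: 18.750000
Error: 0.000000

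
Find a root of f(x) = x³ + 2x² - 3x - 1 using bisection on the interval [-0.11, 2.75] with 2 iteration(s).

f(x) = x³ + 2x² - 3x - 1
Initial interval: [-0.11, 2.75]

Iteration 1:
  c_1 = (-0.110000 + 2.750000)/2 = 1.320000
  f(c_1) = f(1.320000) = 0.824768
  f(a) × f(c) < 0, new interval: [-0.110000, 1.320000]
Iteration 2:
  c_2 = (-0.110000 + 1.320000)/2 = 0.605000
  f(c_2) = f(0.605000) = -1.861505
  f(a) × f(c) ≥ 0, new interval: [0.605000, 1.320000]

After 2 iteration(s), the approximation is c_2 = 0.605000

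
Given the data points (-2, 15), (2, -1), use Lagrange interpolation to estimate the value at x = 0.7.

Lagrange interpolation formula:
P(x) = Σ yᵢ × Lᵢ(x)
where Lᵢ(x) = Π_{j≠i} (x - xⱼ)/(xᵢ - xⱼ)

L_0(0.7) = (0.7 - 2)/(-2 - 2) = 0.325000
L_1(0.7) = (0.7 - (-2))/(2 - (-2)) = 0.675000

P(0.7) = 15×L_0(0.7) + (-1)×L_1(0.7)
P(0.7) = 4.200000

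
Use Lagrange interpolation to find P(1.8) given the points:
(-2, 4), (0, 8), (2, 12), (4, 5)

Lagrange interpolation formula:
P(x) = Σ yᵢ × Lᵢ(x)
where Lᵢ(x) = Π_{j≠i} (x - xⱼ)/(xᵢ - xⱼ)

L_0(1.8) = (1.8 - 0)/(-2 - 0) × (1.8 - 2)/(-2 - 2) × (1.8 - 4)/(-2 - 4) = -0.016500
L_1(1.8) = (1.8 - (-2))/(0 - (-2)) × (1.8 - 2)/(0 - 2) × (1.8 - 4)/(0 - 4) = 0.104500
L_2(1.8) = (1.8 - (-2))/(2 - (-2)) × (1.8 - 0)/(2 - 0) × (1.8 - 4)/(2 - 4) = 0.940500
L_3(1.8) = (1.8 - (-2))/(4 - (-2)) × (1.8 - 0)/(4 - 0) × (1.8 - 2)/(4 - 2) = -0.028500

P(1.8) = 4×L_0(1.8) + 8×L_1(1.8) + 12×L_2(1.8) + 5×L_3(1.8)
P(1.8) = 11.913500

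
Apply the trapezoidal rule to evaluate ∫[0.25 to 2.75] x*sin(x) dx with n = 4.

f(x) = x*sin(x)
a = 0.25, b = 2.75, n = 4
h = (b - a)/n = 0.625000

Trapezoidal rule: (h/2)[f(x₀) + 2f(x₁) + 2f(x₂) + ... + f(xₙ)]

x_0 = 0.2500, f(x_0) = 0.061851, coefficient = 1
x_1 = 0.8750, f(x_1) = 0.671601, coefficient = 2
x_2 = 1.5000, f(x_2) = 1.496242, coefficient = 2
x_3 = 2.1250, f(x_3) = 1.806930, coefficient = 2
x_4 = 2.7500, f(x_4) = 1.049568, coefficient = 1

I ≈ (0.625000/2) × 9.060964 = 2.831551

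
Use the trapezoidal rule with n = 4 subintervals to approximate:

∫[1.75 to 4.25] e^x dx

f(x) = e^x
a = 1.75, b = 4.25, n = 4
h = (b - a)/n = 0.625000

Trapezoidal rule: (h/2)[f(x₀) + 2f(x₁) + 2f(x₂) + ... + f(xₙ)]

x_0 = 1.7500, f(x_0) = 5.754603, coefficient = 1
x_1 = 2.3750, f(x_1) = 10.751013, coefficient = 2
x_2 = 3.0000, f(x_2) = 20.085537, coefficient = 2
x_3 = 3.6250, f(x_3) = 37.524723, coefficient = 2
x_4 = 4.2500, f(x_4) = 70.105412, coefficient = 1

I ≈ (0.625000/2) × 212.582562 = 66.432050
Exact value: 64.350810
Error: 2.081241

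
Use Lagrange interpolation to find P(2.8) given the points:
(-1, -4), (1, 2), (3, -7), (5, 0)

Lagrange interpolation formula:
P(x) = Σ yᵢ × Lᵢ(x)
where Lᵢ(x) = Π_{j≠i} (x - xⱼ)/(xᵢ - xⱼ)

L_0(2.8) = (2.8 - 1)/(-1 - 1) × (2.8 - 3)/(-1 - 3) × (2.8 - 5)/(-1 - 5) = -0.016500
L_1(2.8) = (2.8 - (-1))/(1 - (-1)) × (2.8 - 3)/(1 - 3) × (2.8 - 5)/(1 - 5) = 0.104500
L_2(2.8) = (2.8 - (-1))/(3 - (-1)) × (2.8 - 1)/(3 - 1) × (2.8 - 5)/(3 - 5) = 0.940500
L_3(2.8) = (2.8 - (-1))/(5 - (-1)) × (2.8 - 1)/(5 - 1) × (2.8 - 3)/(5 - 3) = -0.028500

P(2.8) = (-4)×L_0(2.8) + 2×L_1(2.8) + (-7)×L_2(2.8) + 0×L_3(2.8)
P(2.8) = -6.308500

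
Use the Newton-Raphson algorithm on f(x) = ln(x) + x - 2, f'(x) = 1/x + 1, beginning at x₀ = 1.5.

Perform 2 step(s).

f(x) = ln(x) + x - 2
f'(x) = 1/x + 1
x₀ = 1.5

Newton-Raphson formula: x_{n+1} = x_n - f(x_n)/f'(x_n)

Iteration 1:
  f(1.500000) = -0.094535
  f'(1.500000) = 1.666667
  x_1 = 1.500000 - (-0.094535)/1.666667 = 1.556721
Iteration 2:
  f(1.556721) = -0.000697
  f'(1.556721) = 1.642376
  x_2 = 1.556721 - (-0.000697)/1.642376 = 1.557146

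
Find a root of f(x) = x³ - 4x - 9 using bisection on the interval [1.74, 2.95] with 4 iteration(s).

f(x) = x³ - 4x - 9
Initial interval: [1.74, 2.95]

Iteration 1:
  c_1 = (1.740000 + 2.950000)/2 = 2.345000
  f(c_1) = f(2.345000) = -5.484786
  f(a) × f(c) ≥ 0, new interval: [2.345000, 2.950000]
Iteration 2:
  c_2 = (2.345000 + 2.950000)/2 = 2.647500
  f(c_2) = f(2.647500) = -1.032994
  f(a) × f(c) ≥ 0, new interval: [2.647500, 2.950000]
Iteration 3:
  c_3 = (2.647500 + 2.950000)/2 = 2.798750
  f(c_3) = f(2.798750) = 1.727613
  f(a) × f(c) < 0, new interval: [2.647500, 2.798750]
Iteration 4:
  c_4 = (2.647500 + 2.798750)/2 = 2.723125
  f(c_4) = f(2.723125) = 0.300588
  f(a) × f(c) < 0, new interval: [2.647500, 2.723125]

After 4 iteration(s), the approximation is c_4 = 2.723125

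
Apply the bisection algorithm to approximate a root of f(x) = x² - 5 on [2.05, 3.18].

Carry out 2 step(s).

f(x) = x² - 5
Initial interval: [2.05, 3.18]

Iteration 1:
  c_1 = (2.050000 + 3.180000)/2 = 2.615000
  f(c_1) = f(2.615000) = 1.838225
  f(a) × f(c) < 0, new interval: [2.050000, 2.615000]
Iteration 2:
  c_2 = (2.050000 + 2.615000)/2 = 2.332500
  f(c_2) = f(2.332500) = 0.440556
  f(a) × f(c) < 0, new interval: [2.050000, 2.332500]

After 2 iteration(s), the approximation is c_2 = 2.332500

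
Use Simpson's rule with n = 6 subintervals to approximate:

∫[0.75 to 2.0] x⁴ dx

f(x) = x⁴
a = 0.75, b = 2.0, n = 6
h = (b - a)/n = 0.208333

Simpson's rule: (h/3)[f(x₀) + 4f(x₁) + 2f(x₂) + ... + f(xₙ)]

x_0 = 0.7500, f(x_0) = 0.316406, coefficient = 1
x_1 = 0.9583, f(x_1) = 0.843464, coefficient = 4
x_2 = 1.1667, f(x_2) = 1.852623, coefficient = 2
x_3 = 1.3750, f(x_3) = 3.574463, coefficient = 4
x_4 = 1.5833, f(x_4) = 6.284770, coefficient = 2
x_5 = 1.7917, f(x_5) = 10.304546, coefficient = 4
x_6 = 2.0000, f(x_6) = 16.000000, coefficient = 1

I ≈ (0.208333/3) × 91.481084 = 6.352853
Exact value: 6.352539
Error: 0.000314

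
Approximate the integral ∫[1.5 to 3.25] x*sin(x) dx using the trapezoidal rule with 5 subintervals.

f(x) = x*sin(x)
a = 1.5, b = 3.25, n = 5
h = (b - a)/n = 0.350000

Trapezoidal rule: (h/2)[f(x₀) + 2f(x₁) + 2f(x₂) + ... + f(xₙ)]

x_0 = 1.5000, f(x_0) = 1.496242, coefficient = 1
x_1 = 1.8500, f(x_1) = 1.778359, coefficient = 2
x_2 = 2.2000, f(x_2) = 1.778692, coefficient = 2
x_3 = 2.5500, f(x_3) = 1.422093, coefficient = 2
x_4 = 2.9000, f(x_4) = 0.693823, coefficient = 2
x_5 = 3.2500, f(x_5) = -0.351634, coefficient = 1

I ≈ (0.350000/2) × 12.490544 = 2.185845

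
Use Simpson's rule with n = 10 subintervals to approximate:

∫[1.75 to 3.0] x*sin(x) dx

f(x) = x*sin(x)
a = 1.75, b = 3.0, n = 10
h = (b - a)/n = 0.125000

Simpson's rule: (h/3)[f(x₀) + 4f(x₁) + 2f(x₂) + ... + f(xₙ)]

x_0 = 1.7500, f(x_0) = 1.721975, coefficient = 1
x_1 = 1.8750, f(x_1) = 1.788911, coefficient = 4
x_2 = 2.0000, f(x_2) = 1.818595, coefficient = 2
x_3 = 2.1250, f(x_3) = 1.806930, coefficient = 4
x_4 = 2.2500, f(x_4) = 1.750665, coefficient = 2
x_5 = 2.3750, f(x_5) = 1.647502, coefficient = 4
x_6 = 2.5000, f(x_6) = 1.496180, coefficient = 2
x_7 = 2.6250, f(x_7) = 1.296541, coefficient = 4
x_8 = 2.7500, f(x_8) = 1.049568, coefficient = 2
x_9 = 2.8750, f(x_9) = 0.757407, coefficient = 4
x_10 = 3.0000, f(x_10) = 0.423360, coefficient = 1

I ≈ (0.125000/3) × 43.564512 = 1.815188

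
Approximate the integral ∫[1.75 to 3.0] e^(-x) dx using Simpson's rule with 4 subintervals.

f(x) = e^(-x)
a = 1.75, b = 3.0, n = 4
h = (b - a)/n = 0.312500

Simpson's rule: (h/3)[f(x₀) + 4f(x₁) + 2f(x₂) + ... + f(xₙ)]

x_0 = 1.7500, f(x_0) = 0.173774, coefficient = 1
x_1 = 2.0625, f(x_1) = 0.127136, coefficient = 4
x_2 = 2.3750, f(x_2) = 0.093014, coefficient = 2
x_3 = 2.6875, f(x_3) = 0.068051, coefficient = 4
x_4 = 3.0000, f(x_4) = 0.049787, coefficient = 1

I ≈ (0.312500/3) × 1.190336 = 0.123993
Exact value: 0.123987
Error: 0.000006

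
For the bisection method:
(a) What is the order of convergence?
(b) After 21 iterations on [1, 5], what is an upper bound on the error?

(a) Bisection has linear (order 1) convergence; the error is halved each step.

(b) Error bound = (b-a)/2^n = (5 - 1)/2^{21}
    = 4/2^{21}

(a) 1 (linear); (b) error ≤ 1.91e-06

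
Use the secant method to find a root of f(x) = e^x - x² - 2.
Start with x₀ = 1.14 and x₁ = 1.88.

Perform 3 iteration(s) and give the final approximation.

f(x) = e^x - x² - 2
x₀ = 1.14, x₁ = 1.88

Secant formula: x_{n+1} = x_n - f(x_n)(x_n - x_{n-1})/(f(x_n) - f(x_{n-1}))

Iteration 1:
  f(1.140000) = -0.172832
  f(1.880000) = 1.019105
  x_2 = 1.880000 - 1.019105×(1.880000 - 1.140000)/(1.019105 - (-0.172832))
       = 1.247301
Iteration 2:
  f(1.880000) = 1.019105
  f(1.247301) = -0.074825
  x_3 = 1.247301 - (-0.074825)×(1.247301 - 1.880000)/(-0.074825 - 1.019105)
       = 1.290577
Iteration 3:
  f(1.247301) = -0.074825
  f(1.290577) = -0.030705
  x_4 = 1.290577 - (-0.030705)×(1.290577 - 1.247301)/(-0.030705 - (-0.074825))
       = 1.320696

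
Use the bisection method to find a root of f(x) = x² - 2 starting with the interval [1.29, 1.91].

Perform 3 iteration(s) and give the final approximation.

f(x) = x² - 2
Initial interval: [1.29, 1.91]

Iteration 1:
  c_1 = (1.290000 + 1.910000)/2 = 1.600000
  f(c_1) = f(1.600000) = 0.560000
  f(a) × f(c) < 0, new interval: [1.290000, 1.600000]
Iteration 2:
  c_2 = (1.290000 + 1.600000)/2 = 1.445000
  f(c_2) = f(1.445000) = 0.088025
  f(a) × f(c) < 0, new interval: [1.290000, 1.445000]
Iteration 3:
  c_3 = (1.290000 + 1.445000)/2 = 1.367500
  f(c_3) = f(1.367500) = -0.129944
  f(a) × f(c) ≥ 0, new interval: [1.367500, 1.445000]

After 3 iteration(s), the approximation is c_3 = 1.367500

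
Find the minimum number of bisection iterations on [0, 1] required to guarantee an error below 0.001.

We need (b-a)/2^n ≤ 0.001
(1 - 0)/2^n ≤ 0.001
1/2^n ≤ 0.001
2^n ≥ 1000
n ≥ log₂(1000) = 9.97
n ≥ 10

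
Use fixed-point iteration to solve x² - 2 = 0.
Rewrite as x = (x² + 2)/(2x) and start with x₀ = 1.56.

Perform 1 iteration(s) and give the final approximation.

Equation: x² - 2 = 0
Fixed-point form: x = (x² + 2)/(2x)
x₀ = 1.56

x_1 = g(1.560000) = 1.421026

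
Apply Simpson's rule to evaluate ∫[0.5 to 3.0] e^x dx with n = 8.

f(x) = e^x
a = 0.5, b = 3.0, n = 8
h = (b - a)/n = 0.312500

Simpson's rule: (h/3)[f(x₀) + 4f(x₁) + 2f(x₂) + ... + f(xₙ)]

x_0 = 0.5000, f(x_0) = 1.648721, coefficient = 1
x_1 = 0.8125, f(x_1) = 2.253535, coefficient = 4
x_2 = 1.1250, f(x_2) = 3.080217, coefficient = 2
x_3 = 1.4375, f(x_3) = 4.210157, coefficient = 4
x_4 = 1.7500, f(x_4) = 5.754603, coefficient = 2
x_5 = 2.0625, f(x_5) = 7.865609, coefficient = 4
x_6 = 2.3750, f(x_6) = 10.751013, coefficient = 2
x_7 = 2.6875, f(x_7) = 14.694893, coefficient = 4
x_8 = 3.0000, f(x_8) = 20.085537, coefficient = 1

I ≈ (0.312500/3) × 177.002700 = 18.437781
Exact value: 18.436816
Error: 0.000966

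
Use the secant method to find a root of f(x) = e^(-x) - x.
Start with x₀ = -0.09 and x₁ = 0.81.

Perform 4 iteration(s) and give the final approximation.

f(x) = e^(-x) - x
x₀ = -0.09, x₁ = 0.81

Secant formula: x_{n+1} = x_n - f(x_n)(x_n - x_{n-1})/(f(x_n) - f(x_{n-1}))

Iteration 1:
  f(-0.090000) = 1.184174
  f(0.810000) = -0.365142
  x_2 = 0.810000 - (-0.365142)×(0.810000 - (-0.090000))/(-0.365142 - 1.184174)
       = 0.597889
Iteration 2:
  f(0.810000) = -0.365142
  f(0.597889) = -0.047917
  x_3 = 0.597889 - (-0.047917)×(0.597889 - 0.810000)/(-0.047917 - (-0.365142))
       = 0.565849
Iteration 3:
  f(0.597889) = -0.047917
  f(0.565849) = 0.002029
  x_4 = 0.565849 - 0.002029×(0.565849 - 0.597889)/(0.002029 - (-0.047917))
       = 0.567150
Iteration 4:
  f(0.565849) = 0.002029
  f(0.567150) = -0.000011
  x_5 = 0.567150 - (-0.000011)×(0.567150 - 0.565849)/(-0.000011 - 0.002029)
       = 0.567143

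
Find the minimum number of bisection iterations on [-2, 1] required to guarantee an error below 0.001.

We need (b-a)/2^n ≤ 0.001
(1 - (-2))/2^n ≤ 0.001
3/2^n ≤ 0.001
2^n ≥ 3000
n ≥ log₂(3000) = 11.55
n ≥ 12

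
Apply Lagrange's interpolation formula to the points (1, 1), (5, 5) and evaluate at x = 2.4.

Lagrange interpolation formula:
P(x) = Σ yᵢ × Lᵢ(x)
where Lᵢ(x) = Π_{j≠i} (x - xⱼ)/(xᵢ - xⱼ)

L_0(2.4) = (2.4 - 5)/(1 - 5) = 0.650000
L_1(2.4) = (2.4 - 1)/(5 - 1) = 0.350000

P(2.4) = 1×L_0(2.4) + 5×L_1(2.4)
P(2.4) = 2.400000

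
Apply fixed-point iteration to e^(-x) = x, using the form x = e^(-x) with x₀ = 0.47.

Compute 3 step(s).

Equation: e^(-x) = x
Fixed-point form: x = e^(-x)
x₀ = 0.47

x_1 = g(0.470000) = 0.625002
x_2 = g(0.625002) = 0.535260
x_3 = g(0.535260) = 0.585517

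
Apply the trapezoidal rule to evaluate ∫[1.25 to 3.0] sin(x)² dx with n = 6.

f(x) = sin(x)²
a = 1.25, b = 3.0, n = 6
h = (b - a)/n = 0.291667

Trapezoidal rule: (h/2)[f(x₀) + 2f(x₁) + 2f(x₂) + ... + f(xₙ)]

x_0 = 1.2500, f(x_0) = 0.900572, coefficient = 1
x_1 = 1.5417, f(x_1) = 0.999152, coefficient = 2
x_2 = 1.8333, f(x_2) = 0.932643, coefficient = 2
x_3 = 2.1250, f(x_3) = 0.723044, coefficient = 2
x_4 = 2.4167, f(x_4) = 0.439675, coefficient = 2
x_5 = 2.7083, f(x_5) = 0.176258, coefficient = 2
x_6 = 3.0000, f(x_6) = 0.019915, coefficient = 1

I ≈ (0.291667/2) × 7.462031 = 1.088213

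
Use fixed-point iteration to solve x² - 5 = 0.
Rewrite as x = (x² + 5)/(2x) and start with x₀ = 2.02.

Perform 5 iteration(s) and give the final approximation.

Equation: x² - 5 = 0
Fixed-point form: x = (x² + 5)/(2x)
x₀ = 2.02

x_1 = g(2.020000) = 2.247624
x_2 = g(2.247624) = 2.236098
x_3 = g(2.236098) = 2.236068
x_4 = g(2.236068) = 2.236068
x_5 = g(2.236068) = 2.236068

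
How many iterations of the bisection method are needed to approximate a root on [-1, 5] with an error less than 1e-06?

We need (b-a)/2^n ≤ 1e-06
(5 - (-1))/2^n ≤ 1e-06
6/2^n ≤ 1e-06
2^n ≥ 6000000
n ≥ log₂(6000000) = 22.52
n ≥ 23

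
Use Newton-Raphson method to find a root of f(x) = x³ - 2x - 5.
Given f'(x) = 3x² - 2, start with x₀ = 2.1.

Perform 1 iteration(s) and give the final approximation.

f(x) = x³ - 2x - 5
f'(x) = 3x² - 2
x₀ = 2.1

Newton-Raphson formula: x_{n+1} = x_n - f(x_n)/f'(x_n)

Iteration 1:
  f(2.100000) = 0.061000
  f'(2.100000) = 11.230000
  x_1 = 2.100000 - 0.061000/11.230000 = 2.094568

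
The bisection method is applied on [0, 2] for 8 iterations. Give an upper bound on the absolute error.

Bisection error bound: |error| ≤ (b-a)/2^n
|error| ≤ (2 - 0)/2^8 = 2/2^8
|error| ≤ 0.0078125000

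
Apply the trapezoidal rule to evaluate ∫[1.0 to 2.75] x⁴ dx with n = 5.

f(x) = x⁴
a = 1.0, b = 2.75, n = 5
h = (b - a)/n = 0.350000

Trapezoidal rule: (h/2)[f(x₀) + 2f(x₁) + 2f(x₂) + ... + f(xₙ)]

x_0 = 1.0000, f(x_0) = 1.000000, coefficient = 1
x_1 = 1.3500, f(x_1) = 3.321506, coefficient = 2
x_2 = 1.7000, f(x_2) = 8.352100, coefficient = 2
x_3 = 2.0500, f(x_3) = 17.661006, coefficient = 2
x_4 = 2.4000, f(x_4) = 33.177600, coefficient = 2
x_5 = 2.7500, f(x_5) = 57.191406, coefficient = 1

I ≈ (0.350000/2) × 183.215831 = 32.062770
Exact value: 31.255273
Error: 0.807497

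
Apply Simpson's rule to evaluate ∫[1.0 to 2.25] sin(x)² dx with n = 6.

f(x) = sin(x)²
a = 1.0, b = 2.25, n = 6
h = (b - a)/n = 0.208333

Simpson's rule: (h/3)[f(x₀) + 4f(x₁) + 2f(x₂) + ... + f(xₙ)]

x_0 = 1.0000, f(x_0) = 0.708073, coefficient = 1
x_1 = 1.2083, f(x_1) = 0.874274, coefficient = 4
x_2 = 1.4167, f(x_2) = 0.976432, coefficient = 2
x_3 = 1.6250, f(x_3) = 0.997065, coefficient = 4
x_4 = 1.8333, f(x_4) = 0.932643, coefficient = 2
x_5 = 2.0417, f(x_5) = 0.794191, coefficient = 4
x_6 = 2.2500, f(x_6) = 0.605398, coefficient = 1

I ≈ (0.208333/3) × 15.793741 = 1.096788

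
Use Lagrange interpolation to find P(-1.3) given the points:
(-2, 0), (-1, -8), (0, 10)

Lagrange interpolation formula:
P(x) = Σ yᵢ × Lᵢ(x)
where Lᵢ(x) = Π_{j≠i} (x - xⱼ)/(xᵢ - xⱼ)

L_0(-1.3) = (-1.3 - (-1))/(-2 - (-1)) × (-1.3 - 0)/(-2 - 0) = 0.195000
L_1(-1.3) = (-1.3 - (-2))/(-1 - (-2)) × (-1.3 - 0)/(-1 - 0) = 0.910000
L_2(-1.3) = (-1.3 - (-2))/(0 - (-2)) × (-1.3 - (-1))/(0 - (-1)) = -0.105000

P(-1.3) = 0×L_0(-1.3) + (-8)×L_1(-1.3) + 10×L_2(-1.3)
P(-1.3) = -8.330000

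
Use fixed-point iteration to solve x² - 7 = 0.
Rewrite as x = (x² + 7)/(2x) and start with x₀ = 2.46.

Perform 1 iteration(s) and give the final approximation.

Equation: x² - 7 = 0
Fixed-point form: x = (x² + 7)/(2x)
x₀ = 2.46

x_1 = g(2.460000) = 2.652764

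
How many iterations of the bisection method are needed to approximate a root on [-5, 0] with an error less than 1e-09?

We need (b-a)/2^n ≤ 1e-09
(0 - (-5))/2^n ≤ 1e-09
5/2^n ≤ 1e-09
2^n ≥ 5000000000
n ≥ log₂(5000000000) = 32.22
n ≥ 33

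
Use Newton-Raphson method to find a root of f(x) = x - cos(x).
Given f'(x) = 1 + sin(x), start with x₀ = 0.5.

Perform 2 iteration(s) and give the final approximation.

f(x) = x - cos(x)
f'(x) = 1 + sin(x)
x₀ = 0.5

Newton-Raphson formula: x_{n+1} = x_n - f(x_n)/f'(x_n)

Iteration 1:
  f(0.500000) = -0.377583
  f'(0.500000) = 1.479426
  x_1 = 0.500000 - (-0.377583)/1.479426 = 0.755222
Iteration 2:
  f(0.755222) = 0.027103
  f'(0.755222) = 1.685451
  x_2 = 0.755222 - 0.027103/1.685451 = 0.739142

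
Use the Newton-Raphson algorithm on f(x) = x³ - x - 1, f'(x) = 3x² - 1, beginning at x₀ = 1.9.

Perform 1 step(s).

f(x) = x³ - x - 1
f'(x) = 3x² - 1
x₀ = 1.9

Newton-Raphson formula: x_{n+1} = x_n - f(x_n)/f'(x_n)

Iteration 1:
  f(1.900000) = 3.959000
  f'(1.900000) = 9.830000
  x_1 = 1.900000 - 3.959000/9.830000 = 1.497253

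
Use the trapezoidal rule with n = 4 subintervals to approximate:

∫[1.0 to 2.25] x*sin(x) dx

f(x) = x*sin(x)
a = 1.0, b = 2.25, n = 4
h = (b - a)/n = 0.312500

Trapezoidal rule: (h/2)[f(x₀) + 2f(x₁) + 2f(x₂) + ... + f(xₙ)]

x_0 = 1.0000, f(x_0) = 0.841471, coefficient = 1
x_1 = 1.3125, f(x_1) = 1.268960, coefficient = 2
x_2 = 1.6250, f(x_2) = 1.622613, coefficient = 2
x_3 = 1.9375, f(x_3) = 1.808684, coefficient = 2
x_4 = 2.2500, f(x_4) = 1.750665, coefficient = 1

I ≈ (0.312500/2) × 11.992650 = 1.873852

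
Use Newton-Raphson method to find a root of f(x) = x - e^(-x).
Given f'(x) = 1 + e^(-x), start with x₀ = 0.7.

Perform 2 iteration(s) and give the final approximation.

f(x) = x - e^(-x)
f'(x) = 1 + e^(-x)
x₀ = 0.7

Newton-Raphson formula: x_{n+1} = x_n - f(x_n)/f'(x_n)

Iteration 1:
  f(0.700000) = 0.203415
  f'(0.700000) = 1.496585
  x_1 = 0.700000 - 0.203415/1.496585 = 0.564081
Iteration 2:
  f(0.564081) = -0.004802
  f'(0.564081) = 1.568883
  x_2 = 0.564081 - (-0.004802)/1.568883 = 0.567142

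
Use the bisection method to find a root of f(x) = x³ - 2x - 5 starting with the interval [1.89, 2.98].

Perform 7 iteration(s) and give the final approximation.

f(x) = x³ - 2x - 5
Initial interval: [1.89, 2.98]

Iteration 1:
  c_1 = (1.890000 + 2.980000)/2 = 2.435000
  f(c_1) = f(2.435000) = 4.567663
  f(a) × f(c) < 0, new interval: [1.890000, 2.435000]
Iteration 2:
  c_2 = (1.890000 + 2.435000)/2 = 2.162500
  f(c_2) = f(2.162500) = 0.787729
  f(a) × f(c) < 0, new interval: [1.890000, 2.162500]
Iteration 3:
  c_3 = (1.890000 + 2.162500)/2 = 2.026250
  f(c_3) = f(2.026250) = -0.733348
  f(a) × f(c) ≥ 0, new interval: [2.026250, 2.162500]
Iteration 4:
  c_4 = (2.026250 + 2.162500)/2 = 2.094375
  f(c_4) = f(2.094375) = -0.001970
  f(a) × f(c) ≥ 0, new interval: [2.094375, 2.162500]
Iteration 5:
  c_5 = (2.094375 + 2.162500)/2 = 2.128438
  f(c_5) = f(2.128438) = 0.385471
  f(a) × f(c) < 0, new interval: [2.094375, 2.128438]
Iteration 6:
  c_6 = (2.094375 + 2.128438)/2 = 2.111406
  f(c_6) = f(2.111406) = 0.189913
  f(a) × f(c) < 0, new interval: [2.094375, 2.111406]
Iteration 7:
  c_7 = (2.094375 + 2.111406)/2 = 2.102891
  f(c_7) = f(2.102891) = 0.093514
  f(a) × f(c) < 0, new interval: [2.094375, 2.102891]

After 7 iteration(s), the approximation is c_7 = 2.102891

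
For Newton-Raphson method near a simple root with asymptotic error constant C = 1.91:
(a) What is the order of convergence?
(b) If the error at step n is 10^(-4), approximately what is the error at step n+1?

(a) Newton-Raphson has quadratic (order 2) convergence near simple roots.
    This means |e_{n+1}| ≈ C|e_n|².

(b) With |e_n| = 10^(-4) and C = 1.91:
    |e_{n+1}| ≈ 1.91 × (10^(-4))² = 1.91 × 10^(-8)

(a) 2 (quadratic); (b) |e_{n+1}| ≈ 1.910e-08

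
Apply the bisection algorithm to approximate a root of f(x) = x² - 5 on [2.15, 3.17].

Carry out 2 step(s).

f(x) = x² - 5
Initial interval: [2.15, 3.17]

Iteration 1:
  c_1 = (2.150000 + 3.170000)/2 = 2.660000
  f(c_1) = f(2.660000) = 2.075600
  f(a) × f(c) < 0, new interval: [2.150000, 2.660000]
Iteration 2:
  c_2 = (2.150000 + 2.660000)/2 = 2.405000
  f(c_2) = f(2.405000) = 0.784025
  f(a) × f(c) < 0, new interval: [2.150000, 2.405000]

After 2 iteration(s), the approximation is c_2 = 2.405000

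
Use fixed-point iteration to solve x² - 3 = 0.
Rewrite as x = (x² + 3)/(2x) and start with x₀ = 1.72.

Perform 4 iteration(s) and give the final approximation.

Equation: x² - 3 = 0
Fixed-point form: x = (x² + 3)/(2x)
x₀ = 1.72

x_1 = g(1.720000) = 1.732093
x_2 = g(1.732093) = 1.732051
x_3 = g(1.732051) = 1.732051
x_4 = g(1.732051) = 1.732051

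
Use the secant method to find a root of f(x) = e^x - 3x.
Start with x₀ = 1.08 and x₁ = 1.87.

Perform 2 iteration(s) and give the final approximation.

f(x) = e^x - 3x
x₀ = 1.08, x₁ = 1.87

Secant formula: x_{n+1} = x_n - f(x_n)(x_n - x_{n-1})/(f(x_n) - f(x_{n-1}))

Iteration 1:
  f(1.080000) = -0.295320
  f(1.870000) = 0.878296
  x_2 = 1.870000 - 0.878296×(1.870000 - 1.080000)/(0.878296 - (-0.295320))
       = 1.278790
Iteration 2:
  f(1.870000) = 0.878296
  f(1.278790) = -0.244080
  x_3 = 1.278790 - (-0.244080)×(1.278790 - 1.870000)/(-0.244080 - 0.878296)
       = 1.407359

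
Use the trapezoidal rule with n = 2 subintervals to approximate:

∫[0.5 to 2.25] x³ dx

f(x) = x³
a = 0.5, b = 2.25, n = 2
h = (b - a)/n = 0.875000

Trapezoidal rule: (h/2)[f(x₀) + 2f(x₁) + 2f(x₂) + ... + f(xₙ)]

x_0 = 0.5000, f(x_0) = 0.125000, coefficient = 1
x_1 = 1.3750, f(x_1) = 2.599609, coefficient = 2
x_2 = 2.2500, f(x_2) = 11.390625, coefficient = 1

I ≈ (0.875000/2) × 16.714844 = 7.312744
Exact value: 6.391602
Error: 0.921143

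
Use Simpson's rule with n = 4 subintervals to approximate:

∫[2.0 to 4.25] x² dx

f(x) = x²
a = 2.0, b = 4.25, n = 4
h = (b - a)/n = 0.562500

Simpson's rule: (h/3)[f(x₀) + 4f(x₁) + 2f(x₂) + ... + f(xₙ)]

x_0 = 2.0000, f(x_0) = 4.000000, coefficient = 1
x_1 = 2.5625, f(x_1) = 6.566406, coefficient = 4
x_2 = 3.1250, f(x_2) = 9.765625, coefficient = 2
x_3 = 3.6875, f(x_3) = 13.597656, coefficient = 4
x_4 = 4.2500, f(x_4) = 18.062500, coefficient = 1

I ≈ (0.562500/3) × 122.250000 = 22.921875
Exact value: 22.921875
Error: 0.000000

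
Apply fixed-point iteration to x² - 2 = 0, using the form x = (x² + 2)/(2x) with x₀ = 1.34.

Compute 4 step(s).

Equation: x² - 2 = 0
Fixed-point form: x = (x² + 2)/(2x)
x₀ = 1.34

x_1 = g(1.340000) = 1.416269
x_2 = g(1.416269) = 1.414215
x_3 = g(1.414215) = 1.414214
x_4 = g(1.414214) = 1.414214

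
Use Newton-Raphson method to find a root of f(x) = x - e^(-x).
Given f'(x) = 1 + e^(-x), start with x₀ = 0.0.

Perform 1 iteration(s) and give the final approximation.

f(x) = x - e^(-x)
f'(x) = 1 + e^(-x)
x₀ = 0.0

Newton-Raphson formula: x_{n+1} = x_n - f(x_n)/f'(x_n)

Iteration 1:
  f(0.000000) = -1.000000
  f'(0.000000) = 2.000000
  x_1 = 0.000000 - (-1.000000)/2.000000 = 0.500000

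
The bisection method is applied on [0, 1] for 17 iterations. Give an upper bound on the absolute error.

Bisection error bound: |error| ≤ (b-a)/2^n
|error| ≤ (1 - 0)/2^17 = 1/2^17
|error| ≤ 0.0000076294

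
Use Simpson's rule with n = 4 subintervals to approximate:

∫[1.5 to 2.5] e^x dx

f(x) = e^x
a = 1.5, b = 2.5, n = 4
h = (b - a)/n = 0.250000

Simpson's rule: (h/3)[f(x₀) + 4f(x₁) + 2f(x₂) + ... + f(xₙ)]

x_0 = 1.5000, f(x_0) = 4.481689, coefficient = 1
x_1 = 1.7500, f(x_1) = 5.754603, coefficient = 4
x_2 = 2.0000, f(x_2) = 7.389056, coefficient = 2
x_3 = 2.2500, f(x_3) = 9.487736, coefficient = 4
x_4 = 2.5000, f(x_4) = 12.182494, coefficient = 1

I ≈ (0.250000/3) × 92.411649 = 7.700971
Exact value: 7.700805
Error: 0.000166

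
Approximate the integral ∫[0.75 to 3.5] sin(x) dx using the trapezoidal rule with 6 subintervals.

f(x) = sin(x)
a = 0.75, b = 3.5, n = 6
h = (b - a)/n = 0.458333

Trapezoidal rule: (h/2)[f(x₀) + 2f(x₁) + 2f(x₂) + ... + f(xₙ)]

x_0 = 0.7500, f(x_0) = 0.681639, coefficient = 1
x_1 = 1.2083, f(x_1) = 0.935026, coefficient = 2
x_2 = 1.6667, f(x_2) = 0.995408, coefficient = 2
x_3 = 2.1250, f(x_3) = 0.850320, coefficient = 2
x_4 = 2.5833, f(x_4) = 0.529711, coefficient = 2
x_5 = 3.0417, f(x_5) = 0.099760, coefficient = 2
x_6 = 3.5000, f(x_6) = -0.350783, coefficient = 1

I ≈ (0.458333/2) × 7.151304 = 1.638841
Exact value: 1.668146
Error: 0.029305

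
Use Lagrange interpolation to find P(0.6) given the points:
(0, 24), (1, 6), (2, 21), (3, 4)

Lagrange interpolation formula:
P(x) = Σ yᵢ × Lᵢ(x)
where Lᵢ(x) = Π_{j≠i} (x - xⱼ)/(xᵢ - xⱼ)

L_0(0.6) = (0.6 - 1)/(0 - 1) × (0.6 - 2)/(0 - 2) × (0.6 - 3)/(0 - 3) = 0.224000
L_1(0.6) = (0.6 - 0)/(1 - 0) × (0.6 - 2)/(1 - 2) × (0.6 - 3)/(1 - 3) = 1.008000
L_2(0.6) = (0.6 - 0)/(2 - 0) × (0.6 - 1)/(2 - 1) × (0.6 - 3)/(2 - 3) = -0.288000
L_3(0.6) = (0.6 - 0)/(3 - 0) × (0.6 - 1)/(3 - 1) × (0.6 - 2)/(3 - 2) = 0.056000

P(0.6) = 24×L_0(0.6) + 6×L_1(0.6) + 21×L_2(0.6) + 4×L_3(0.6)
P(0.6) = 5.600000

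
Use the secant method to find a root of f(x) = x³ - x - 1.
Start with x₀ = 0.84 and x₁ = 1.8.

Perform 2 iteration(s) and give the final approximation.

f(x) = x³ - x - 1
x₀ = 0.84, x₁ = 1.8

Secant formula: x_{n+1} = x_n - f(x_n)(x_n - x_{n-1})/(f(x_n) - f(x_{n-1}))

Iteration 1:
  f(0.840000) = -1.247296
  f(1.800000) = 3.032000
  x_2 = 1.800000 - 3.032000×(1.800000 - 0.840000)/(3.032000 - (-1.247296))
       = 1.119813
Iteration 2:
  f(1.800000) = 3.032000
  f(1.119813) = -0.715588
  x_3 = 1.119813 - (-0.715588)×(1.119813 - 1.800000)/(-0.715588 - 3.032000)
       = 1.249692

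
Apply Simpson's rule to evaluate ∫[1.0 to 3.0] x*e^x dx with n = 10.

f(x) = x*e^x
a = 1.0, b = 3.0, n = 10
h = (b - a)/n = 0.200000

Simpson's rule: (h/3)[f(x₀) + 4f(x₁) + 2f(x₂) + ... + f(xₙ)]

x_0 = 1.0000, f(x_0) = 2.718282, coefficient = 1
x_1 = 1.2000, f(x_1) = 3.984140, coefficient = 4
x_2 = 1.4000, f(x_2) = 5.677280, coefficient = 2
x_3 = 1.6000, f(x_3) = 7.924852, coefficient = 4
x_4 = 1.8000, f(x_4) = 10.889365, coefficient = 2
x_5 = 2.0000, f(x_5) = 14.778112, coefficient = 4
x_6 = 2.2000, f(x_6) = 19.855030, coefficient = 2
x_7 = 2.4000, f(x_7) = 26.455623, coefficient = 4
x_8 = 2.6000, f(x_8) = 35.005719, coefficient = 2
x_9 = 2.8000, f(x_9) = 46.045011, coefficient = 4
x_10 = 3.0000, f(x_10) = 60.256611, coefficient = 1

I ≈ (0.200000/3) × 602.580635 = 40.172042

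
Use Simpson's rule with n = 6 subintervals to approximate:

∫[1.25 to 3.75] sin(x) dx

f(x) = sin(x)
a = 1.25, b = 3.75, n = 6
h = (b - a)/n = 0.416667

Simpson's rule: (h/3)[f(x₀) + 4f(x₁) + 2f(x₂) + ... + f(xₙ)]

x_0 = 1.2500, f(x_0) = 0.948985, coefficient = 1
x_1 = 1.6667, f(x_1) = 0.995408, coefficient = 4
x_2 = 2.0833, f(x_2) = 0.871503, coefficient = 2
x_3 = 2.5000, f(x_3) = 0.598472, coefficient = 4
x_4 = 2.9167, f(x_4) = 0.223034, coefficient = 2
x_5 = 3.3333, f(x_5) = -0.190568, coefficient = 4
x_6 = 3.7500, f(x_6) = -0.571561, coefficient = 1

I ≈ (0.416667/3) × 8.179747 = 1.136076
Exact value: 1.135882
Error: 0.000194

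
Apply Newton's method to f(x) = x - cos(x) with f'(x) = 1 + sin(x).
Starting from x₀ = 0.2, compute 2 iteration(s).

f(x) = x - cos(x)
f'(x) = 1 + sin(x)
x₀ = 0.2

Newton-Raphson formula: x_{n+1} = x_n - f(x_n)/f'(x_n)

Iteration 1:
  f(0.200000) = -0.780067
  f'(0.200000) = 1.198669
  x_1 = 0.200000 - (-0.780067)/1.198669 = 0.850777
Iteration 2:
  f(0.850777) = 0.191378
  f'(0.850777) = 1.751793
  x_2 = 0.850777 - 0.191378/1.751793 = 0.741530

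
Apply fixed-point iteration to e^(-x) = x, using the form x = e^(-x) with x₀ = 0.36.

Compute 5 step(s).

Equation: e^(-x) = x
Fixed-point form: x = e^(-x)
x₀ = 0.36

x_1 = g(0.360000) = 0.697676
x_2 = g(0.697676) = 0.497741
x_3 = g(0.497741) = 0.607903
x_4 = g(0.607903) = 0.544492
x_5 = g(0.544492) = 0.580137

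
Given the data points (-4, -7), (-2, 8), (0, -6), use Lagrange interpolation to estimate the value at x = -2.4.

Lagrange interpolation formula:
P(x) = Σ yᵢ × Lᵢ(x)
where Lᵢ(x) = Π_{j≠i} (x - xⱼ)/(xᵢ - xⱼ)

L_0(-2.4) = (-2.4 - (-2))/(-4 - (-2)) × (-2.4 - 0)/(-4 - 0) = 0.120000
L_1(-2.4) = (-2.4 - (-4))/(-2 - (-4)) × (-2.4 - 0)/(-2 - 0) = 0.960000
L_2(-2.4) = (-2.4 - (-4))/(0 - (-4)) × (-2.4 - (-2))/(0 - (-2)) = -0.080000

P(-2.4) = (-7)×L_0(-2.4) + 8×L_1(-2.4) + (-6)×L_2(-2.4)
P(-2.4) = 7.320000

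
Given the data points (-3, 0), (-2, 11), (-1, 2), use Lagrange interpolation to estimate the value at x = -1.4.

Lagrange interpolation formula:
P(x) = Σ yᵢ × Lᵢ(x)
where Lᵢ(x) = Π_{j≠i} (x - xⱼ)/(xᵢ - xⱼ)

L_0(-1.4) = (-1.4 - (-2))/(-3 - (-2)) × (-1.4 - (-1))/(-3 - (-1)) = -0.120000
L_1(-1.4) = (-1.4 - (-3))/(-2 - (-3)) × (-1.4 - (-1))/(-2 - (-1)) = 0.640000
L_2(-1.4) = (-1.4 - (-3))/(-1 - (-3)) × (-1.4 - (-2))/(-1 - (-2)) = 0.480000

P(-1.4) = 0×L_0(-1.4) + 11×L_1(-1.4) + 2×L_2(-1.4)
P(-1.4) = 8.000000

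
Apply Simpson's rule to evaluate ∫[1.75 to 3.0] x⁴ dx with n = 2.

f(x) = x⁴
a = 1.75, b = 3.0, n = 2
h = (b - a)/n = 0.625000

Simpson's rule: (h/3)[f(x₀) + 4f(x₁) + 2f(x₂) + ... + f(xₙ)]

x_0 = 1.7500, f(x_0) = 9.378906, coefficient = 1
x_1 = 2.3750, f(x_1) = 31.816650, coefficient = 4
x_2 = 3.0000, f(x_2) = 81.000000, coefficient = 1

I ≈ (0.625000/3) × 217.645508 = 45.342814
Exact value: 45.317383
Error: 0.025431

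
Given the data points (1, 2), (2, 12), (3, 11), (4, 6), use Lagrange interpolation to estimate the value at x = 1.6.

Lagrange interpolation formula:
P(x) = Σ yᵢ × Lᵢ(x)
where Lᵢ(x) = Π_{j≠i} (x - xⱼ)/(xᵢ - xⱼ)

L_0(1.6) = (1.6 - 2)/(1 - 2) × (1.6 - 3)/(1 - 3) × (1.6 - 4)/(1 - 4) = 0.224000
L_1(1.6) = (1.6 - 1)/(2 - 1) × (1.6 - 3)/(2 - 3) × (1.6 - 4)/(2 - 4) = 1.008000
L_2(1.6) = (1.6 - 1)/(3 - 1) × (1.6 - 2)/(3 - 2) × (1.6 - 4)/(3 - 4) = -0.288000
L_3(1.6) = (1.6 - 1)/(4 - 1) × (1.6 - 2)/(4 - 2) × (1.6 - 3)/(4 - 3) = 0.056000

P(1.6) = 2×L_0(1.6) + 12×L_1(1.6) + 11×L_2(1.6) + 6×L_3(1.6)
P(1.6) = 9.712000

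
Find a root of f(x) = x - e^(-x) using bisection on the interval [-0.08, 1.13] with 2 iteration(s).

f(x) = x - e^(-x)
Initial interval: [-0.08, 1.13]

Iteration 1:
  c_1 = (-0.080000 + 1.130000)/2 = 0.525000
  f(c_1) = f(0.525000) = -0.066555
  f(a) × f(c) ≥ 0, new interval: [0.525000, 1.130000]
Iteration 2:
  c_2 = (0.525000 + 1.130000)/2 = 0.827500
  f(c_2) = f(0.827500) = 0.390359
  f(a) × f(c) < 0, new interval: [0.525000, 0.827500]

After 2 iteration(s), the approximation is c_2 = 0.827500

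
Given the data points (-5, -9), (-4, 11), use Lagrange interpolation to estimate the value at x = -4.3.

Lagrange interpolation formula:
P(x) = Σ yᵢ × Lᵢ(x)
where Lᵢ(x) = Π_{j≠i} (x - xⱼ)/(xᵢ - xⱼ)

L_0(-4.3) = (-4.3 - (-4))/(-5 - (-4)) = 0.300000
L_1(-4.3) = (-4.3 - (-5))/(-4 - (-5)) = 0.700000

P(-4.3) = (-9)×L_0(-4.3) + 11×L_1(-4.3)
P(-4.3) = 5.000000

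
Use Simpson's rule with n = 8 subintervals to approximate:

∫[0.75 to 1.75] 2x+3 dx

f(x) = 2x+3
a = 0.75, b = 1.75, n = 8
h = (b - a)/n = 0.125000

Simpson's rule: (h/3)[f(x₀) + 4f(x₁) + 2f(x₂) + ... + f(xₙ)]

x_0 = 0.7500, f(x_0) = 4.500000, coefficient = 1
x_1 = 0.8750, f(x_1) = 4.750000, coefficient = 4
x_2 = 1.0000, f(x_2) = 5.000000, coefficient = 2
x_3 = 1.1250, f(x_3) = 5.250000, coefficient = 4
x_4 = 1.2500, f(x_4) = 5.500000, coefficient = 2
x_5 = 1.3750, f(x_5) = 5.750000, coefficient = 4
x_6 = 1.5000, f(x_6) = 6.000000, coefficient = 2
x_7 = 1.6250, f(x_7) = 6.250000, coefficient = 4
x_8 = 1.7500, f(x_8) = 6.500000, coefficient = 1

I ≈ (0.125000/3) × 132.000000 = 5.500000
Exact value: 5.500000
Error: 0.000000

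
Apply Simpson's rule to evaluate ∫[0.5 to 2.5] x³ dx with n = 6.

f(x) = x³
a = 0.5, b = 2.5, n = 6
h = (b - a)/n = 0.333333

Simpson's rule: (h/3)[f(x₀) + 4f(x₁) + 2f(x₂) + ... + f(xₙ)]

x_0 = 0.5000, f(x_0) = 0.125000, coefficient = 1
x_1 = 0.8333, f(x_1) = 0.578704, coefficient = 4
x_2 = 1.1667, f(x_2) = 1.587963, coefficient = 2
x_3 = 1.5000, f(x_3) = 3.375000, coefficient = 4
x_4 = 1.8333, f(x_4) = 6.162037, coefficient = 2
x_5 = 2.1667, f(x_5) = 10.171296, coefficient = 4
x_6 = 2.5000, f(x_6) = 15.625000, coefficient = 1

I ≈ (0.333333/3) × 87.750000 = 9.750000
Exact value: 9.750000
Error: 0.000000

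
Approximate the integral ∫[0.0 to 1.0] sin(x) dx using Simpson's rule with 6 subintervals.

f(x) = sin(x)
a = 0.0, b = 1.0, n = 6
h = (b - a)/n = 0.166667

Simpson's rule: (h/3)[f(x₀) + 4f(x₁) + 2f(x₂) + ... + f(xₙ)]

x_0 = 0.0000, f(x_0) = 0.000000, coefficient = 1
x_1 = 0.1667, f(x_1) = 0.165896, coefficient = 4
x_2 = 0.3333, f(x_2) = 0.327195, coefficient = 2
x_3 = 0.5000, f(x_3) = 0.479426, coefficient = 4
x_4 = 0.6667, f(x_4) = 0.618370, coefficient = 2
x_5 = 0.8333, f(x_5) = 0.740177, coefficient = 4
x_6 = 1.0000, f(x_6) = 0.841471, coefficient = 1

I ≈ (0.166667/3) × 8.274594 = 0.459700
Exact value: 0.459698
Error: 0.000002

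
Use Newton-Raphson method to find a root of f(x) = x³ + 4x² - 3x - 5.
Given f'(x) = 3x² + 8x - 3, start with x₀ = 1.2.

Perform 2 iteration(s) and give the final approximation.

f(x) = x³ + 4x² - 3x - 5
f'(x) = 3x² + 8x - 3
x₀ = 1.2

Newton-Raphson formula: x_{n+1} = x_n - f(x_n)/f'(x_n)

Iteration 1:
  f(1.200000) = -1.112000
  f'(1.200000) = 10.920000
  x_1 = 1.200000 - (-1.112000)/10.920000 = 1.301832
Iteration 2:
  f(1.301832) = 0.079865
  f'(1.301832) = 12.498948
  x_2 = 1.301832 - 0.079865/12.498948 = 1.295442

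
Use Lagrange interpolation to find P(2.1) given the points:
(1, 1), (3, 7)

Lagrange interpolation formula:
P(x) = Σ yᵢ × Lᵢ(x)
where Lᵢ(x) = Π_{j≠i} (x - xⱼ)/(xᵢ - xⱼ)

L_0(2.1) = (2.1 - 3)/(1 - 3) = 0.450000
L_1(2.1) = (2.1 - 1)/(3 - 1) = 0.550000

P(2.1) = 1×L_0(2.1) + 7×L_1(2.1)
P(2.1) = 4.300000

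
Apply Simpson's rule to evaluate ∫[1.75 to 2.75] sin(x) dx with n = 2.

f(x) = sin(x)
a = 1.75, b = 2.75, n = 2
h = (b - a)/n = 0.500000

Simpson's rule: (h/3)[f(x₀) + 4f(x₁) + 2f(x₂) + ... + f(xₙ)]

x_0 = 1.7500, f(x_0) = 0.983986, coefficient = 1
x_1 = 2.2500, f(x_1) = 0.778073, coefficient = 4
x_2 = 2.7500, f(x_2) = 0.381661, coefficient = 1

I ≈ (0.500000/3) × 4.477940 = 0.746323
Exact value: 0.746056
Error: 0.000267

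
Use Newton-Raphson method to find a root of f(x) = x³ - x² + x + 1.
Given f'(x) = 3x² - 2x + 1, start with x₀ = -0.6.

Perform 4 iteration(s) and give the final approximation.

f(x) = x³ - x² + x + 1
f'(x) = 3x² - 2x + 1
x₀ = -0.6

Newton-Raphson formula: x_{n+1} = x_n - f(x_n)/f'(x_n)

Iteration 1:
  f(-0.600000) = -0.176000
  f'(-0.600000) = 3.280000
  x_1 = -0.600000 - (-0.176000)/3.280000 = -0.546341
Iteration 2:
  f(-0.546341) = -0.007907
  f'(-0.546341) = 2.988150
  x_2 = -0.546341 - (-0.007907)/2.988150 = -0.543695
Iteration 3:
  f(-0.543695) = -0.000018
  f'(-0.543695) = 2.974204
  x_3 = -0.543695 - (-0.000018)/2.974204 = -0.543689
Iteration 4:
  f(-0.543689) = 0.000000
  f'(-0.543689) = 2.974171
  x_4 = -0.543689 - 0.000000/2.974171 = -0.543689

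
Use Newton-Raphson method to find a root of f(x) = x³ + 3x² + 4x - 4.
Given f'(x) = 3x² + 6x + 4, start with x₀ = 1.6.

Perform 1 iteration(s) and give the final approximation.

f(x) = x³ + 3x² + 4x - 4
f'(x) = 3x² + 6x + 4
x₀ = 1.6

Newton-Raphson formula: x_{n+1} = x_n - f(x_n)/f'(x_n)

Iteration 1:
  f(1.600000) = 14.176000
  f'(1.600000) = 21.280000
  x_1 = 1.600000 - 14.176000/21.280000 = 0.933835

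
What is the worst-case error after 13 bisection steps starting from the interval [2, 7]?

Bisection error bound: |error| ≤ (b-a)/2^n
|error| ≤ (7 - 2)/2^13 = 5/2^13
|error| ≤ 0.0006103516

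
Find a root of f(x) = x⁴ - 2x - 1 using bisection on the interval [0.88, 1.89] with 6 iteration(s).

f(x) = x⁴ - 2x - 1
Initial interval: [0.88, 1.89]

Iteration 1:
  c_1 = (0.880000 + 1.890000)/2 = 1.385000
  f(c_1) = f(1.385000) = -0.090413
  f(a) × f(c) ≥ 0, new interval: [1.385000, 1.890000]
Iteration 2:
  c_2 = (1.385000 + 1.890000)/2 = 1.637500
  f(c_2) = f(1.637500) = 2.914939
  f(a) × f(c) < 0, new interval: [1.385000, 1.637500]
Iteration 3:
  c_3 = (1.385000 + 1.637500)/2 = 1.511250
  f(c_3) = f(1.511250) = 1.193592
  f(a) × f(c) < 0, new interval: [1.385000, 1.511250]
Iteration 4:
  c_4 = (1.385000 + 1.511250)/2 = 1.448125
  f(c_4) = f(1.448125) = 0.501436
  f(a) × f(c) < 0, new interval: [1.385000, 1.448125]
Iteration 5:
  c_5 = (1.385000 + 1.448125)/2 = 1.416562
  f(c_5) = f(1.416562) = 0.193516
  f(a) × f(c) < 0, new interval: [1.385000, 1.416562]
Iteration 6:
  c_6 = (1.385000 + 1.416562)/2 = 1.400781
  f(c_6) = f(1.400781) = 0.048620
  f(a) × f(c) < 0, new interval: [1.385000, 1.400781]

After 6 iteration(s), the approximation is c_6 = 1.400781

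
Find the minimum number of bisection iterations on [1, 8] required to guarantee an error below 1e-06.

We need (b-a)/2^n ≤ 1e-06
(8 - 1)/2^n ≤ 1e-06
7/2^n ≤ 1e-06
2^n ≥ 7000000
n ≥ log₂(7000000) = 22.74
n ≥ 23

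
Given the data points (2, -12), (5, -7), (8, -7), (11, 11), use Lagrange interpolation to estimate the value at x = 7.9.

Lagrange interpolation formula:
P(x) = Σ yᵢ × Lᵢ(x)
where Lᵢ(x) = Π_{j≠i} (x - xⱼ)/(xᵢ - xⱼ)

L_0(7.9) = (7.9 - 5)/(2 - 5) × (7.9 - 8)/(2 - 8) × (7.9 - 11)/(2 - 11) = -0.005549
L_1(7.9) = (7.9 - 2)/(5 - 2) × (7.9 - 8)/(5 - 8) × (7.9 - 11)/(5 - 11) = 0.033870
L_2(7.9) = (7.9 - 2)/(8 - 2) × (7.9 - 5)/(8 - 5) × (7.9 - 11)/(8 - 11) = 0.982241
L_3(7.9) = (7.9 - 2)/(11 - 2) × (7.9 - 5)/(11 - 5) × (7.9 - 8)/(11 - 8) = -0.010562

P(7.9) = (-12)×L_0(7.9) + (-7)×L_1(7.9) + (-7)×L_2(7.9) + 11×L_3(7.9)
P(7.9) = -7.162364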